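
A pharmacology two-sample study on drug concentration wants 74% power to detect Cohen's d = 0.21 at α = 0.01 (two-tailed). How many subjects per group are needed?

z_{α/2} = 2.576, z_β = Φ⁻¹(0.74) = 0.643. For small effect (d = 0.21): n per group = 2(z_{α/2} + z_β)²/d² = 2(2.576 + 0.643)²/0.21² = 469.9 → 470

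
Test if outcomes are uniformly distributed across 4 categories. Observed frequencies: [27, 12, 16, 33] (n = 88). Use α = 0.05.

Expected = 22 each. χ² = Σ(O-E)²/E = 12.818. df = 3, critical value = 7.815. Reject H₀.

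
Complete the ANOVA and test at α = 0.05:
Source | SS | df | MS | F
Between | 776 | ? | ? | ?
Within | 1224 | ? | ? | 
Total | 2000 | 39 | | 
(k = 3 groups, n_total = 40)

df_between = 2, df_within = 37. MS_between = 388.0, MS_within = 33.08. F = 11.729, F_crit ≈ 3.252. Reject H₀.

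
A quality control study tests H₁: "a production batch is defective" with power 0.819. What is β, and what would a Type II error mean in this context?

β = 1 - power = 1 - 0.819 = 0.181. A Type II error is failing to reject H₀ when H₀ is false (false negative) — here, failing to conclude that a production batch is defective when in fact it is true. Consequence: shipping a defective batch — faulty products reach customers.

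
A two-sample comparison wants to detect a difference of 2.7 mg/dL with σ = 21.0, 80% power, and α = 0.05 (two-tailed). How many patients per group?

n per group = 2(z_α/2 + z_β)²σ²/d² = 2×(1.96 + 0.84)²×21.0²/2.7² = 948.5 → n = 949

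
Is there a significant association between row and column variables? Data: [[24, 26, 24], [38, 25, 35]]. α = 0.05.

χ² = 1.92. df = 2, critical = 5.991. Fail to reject H₀. No evidence of dependence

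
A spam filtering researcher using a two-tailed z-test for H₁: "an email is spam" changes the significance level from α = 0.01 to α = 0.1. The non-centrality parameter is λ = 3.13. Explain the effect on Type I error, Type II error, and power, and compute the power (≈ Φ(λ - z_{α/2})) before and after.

Increasing α from 0.01 to 0.1:
• Type I error rate increases (α is the Type I rate by definition).
• Critical value moves from z_{α/2} = 2.576 to 1.645, so power = Φ(λ - z_{α/2}) goes from Φ(3.13 - 2.576) = 0.71 to Φ(3.13 - 1.645) = 0.931.
• Type II error rate β = 1 - power therefore decreases (0.29 → 0.069).
Appropriate when false negatives are costly — here, a spam email lands in the inbox.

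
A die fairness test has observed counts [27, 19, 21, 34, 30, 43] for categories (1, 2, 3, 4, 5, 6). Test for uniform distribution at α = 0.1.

Expected = 29 each. χ² = Σ(O-E)²/E = 13.448. df = 5, critical value = 9.236. Reject H₀.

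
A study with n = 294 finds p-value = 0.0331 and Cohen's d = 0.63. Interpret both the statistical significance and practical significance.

Statistically significant (p = 0.0331 < 0.05). Cohen's d = 0.63 indicates a medium effect size. Both statistical and practical significance should be considered.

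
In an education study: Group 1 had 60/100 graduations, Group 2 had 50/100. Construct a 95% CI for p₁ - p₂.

p̂₁ = 0.6, p̂₂ = 0.5. Difference = 0.1. CI = (-0.037, 0.237)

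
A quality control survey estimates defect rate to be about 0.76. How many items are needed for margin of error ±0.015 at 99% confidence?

n = z²p(1-p)/E² = 2.576²×0.76×0.24/0.015² = 5379.4 → n = 5380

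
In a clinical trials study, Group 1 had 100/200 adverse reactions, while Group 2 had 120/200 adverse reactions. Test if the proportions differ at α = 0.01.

p̂₁ = 0.5, p̂₂ = 0.6, pooled p̂ = 0.55. z = -2.01. Critical: ±2.576. Fail to reject H₀.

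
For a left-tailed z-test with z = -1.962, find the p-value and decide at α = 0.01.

p = P(Z < -1.962) = Φ(-1.962) ≈ 0.0249. Since p ≥ 0.01, fail to reject H₀ (not significant) at α = 0.01.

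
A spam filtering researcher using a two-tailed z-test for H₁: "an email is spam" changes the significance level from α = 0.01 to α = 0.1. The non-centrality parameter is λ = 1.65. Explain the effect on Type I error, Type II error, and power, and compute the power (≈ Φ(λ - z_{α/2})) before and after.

Increasing α from 0.01 to 0.1:
• Type I error rate increases (α is the Type I rate by definition).
• Critical value moves from z_{α/2} = 2.576 to 1.645, so power = Φ(λ - z_{α/2}) goes from Φ(1.65 - 2.576) = 0.177 to Φ(1.65 - 1.645) = 0.502.
• Type II error rate β = 1 - power therefore decreases (0.823 → 0.498).
Appropriate when false negatives are costly — here, a spam email lands in the inbox.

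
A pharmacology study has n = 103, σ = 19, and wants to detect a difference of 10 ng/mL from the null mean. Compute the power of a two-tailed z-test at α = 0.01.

SE = σ/√n = 19/√103 = 1.872. Non-centrality λ = d/SE = 10/1.872 = 5.342. Power ≈ Φ(λ - z_{α/2}) = Φ(5.342 - 2.576) = Φ(2.766) = 0.997.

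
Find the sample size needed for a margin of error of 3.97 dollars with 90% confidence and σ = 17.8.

n = (z*σ/E)² = (1.645×17.8/3.97)² = 54.4 → n = 55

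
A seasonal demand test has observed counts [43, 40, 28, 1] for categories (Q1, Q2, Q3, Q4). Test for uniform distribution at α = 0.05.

Expected = 28 each. χ² = Σ(O-E)²/E = 39.214. df = 3, critical value = 7.815. Reject H₀.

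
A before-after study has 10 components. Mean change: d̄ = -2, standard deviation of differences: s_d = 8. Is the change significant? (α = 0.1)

t = d̄/(s_d/√n) = -2/(8/√10) = -0.791. df = 9, critical t = ±1.833. Fail to reject H₀.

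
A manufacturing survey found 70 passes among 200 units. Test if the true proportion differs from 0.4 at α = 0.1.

p̂ = 0.35, p₀ = 0.4. z = (p̂ - p₀)/√(p₀(1-p₀)/n) = -1.443. Critical: ±1.645. Fail to reject H₀.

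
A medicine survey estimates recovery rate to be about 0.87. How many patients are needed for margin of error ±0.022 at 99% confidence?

n = z²p(1-p)/E² = 2.576²×0.87×0.13/0.022² = 1550.6 → n = 1551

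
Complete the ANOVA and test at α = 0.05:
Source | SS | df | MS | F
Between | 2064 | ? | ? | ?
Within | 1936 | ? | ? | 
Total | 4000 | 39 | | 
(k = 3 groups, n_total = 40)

df_between = 2, df_within = 37. MS_between = 1032.0, MS_within = 52.32. F = 19.723, F_crit ≈ 3.252. Reject H₀.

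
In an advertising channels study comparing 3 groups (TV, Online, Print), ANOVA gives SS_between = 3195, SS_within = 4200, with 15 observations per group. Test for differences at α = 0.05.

df_between = 2, df_within = 42. F = MS_between/MS_within = 1597.5/100.0 = 15.975. F_crit ≈ 3.22. Reject H₀. At least one mean differs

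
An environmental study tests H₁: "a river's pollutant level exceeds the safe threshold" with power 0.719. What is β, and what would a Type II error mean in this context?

β = 1 - power = 1 - 0.719 = 0.281. A Type II error is failing to reject H₀ when H₀ is false (false negative) — here, failing to conclude that a river's pollutant level exceeds the safe threshold when in fact it is true. Consequence: allowing unsafe pollution to continue.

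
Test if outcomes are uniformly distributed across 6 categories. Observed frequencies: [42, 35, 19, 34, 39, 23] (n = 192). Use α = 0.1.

Expected = 32 each. χ² = Σ(O-E)²/E = 12.875. df = 5, critical value = 9.236. Reject H₀.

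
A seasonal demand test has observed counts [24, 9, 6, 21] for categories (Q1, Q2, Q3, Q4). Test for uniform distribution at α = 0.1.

Expected = 15 each. χ² = Σ(O-E)²/E = 15.6. df = 3, critical value = 6.251. Reject H₀.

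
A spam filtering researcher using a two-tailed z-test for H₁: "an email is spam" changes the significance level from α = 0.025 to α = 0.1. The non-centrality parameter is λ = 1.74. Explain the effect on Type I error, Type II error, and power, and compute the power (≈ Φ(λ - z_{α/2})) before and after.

Increasing α from 0.025 to 0.1:
• Type I error rate increases (α is the Type I rate by definition).
• Critical value moves from z_{α/2} = 2.241 to 1.645, so power = Φ(λ - z_{α/2}) goes from Φ(1.74 - 2.241) = 0.308 to Φ(1.74 - 1.645) = 0.538.
• Type II error rate β = 1 - power therefore decreases (0.692 → 0.462).
Appropriate when false negatives are costly — here, a spam email lands in the inbox.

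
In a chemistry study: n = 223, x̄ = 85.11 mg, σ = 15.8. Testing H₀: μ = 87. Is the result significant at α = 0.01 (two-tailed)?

z = (85.11 - 87)/(15.8/√223) = -1.786. Since |z| ≤ 2.576, not significant at α = 0.01.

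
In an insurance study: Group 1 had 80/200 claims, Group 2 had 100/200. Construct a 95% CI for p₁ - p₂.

p̂₁ = 0.4, p̂₂ = 0.5. Difference = -0.1. CI = (-0.197, -0.003)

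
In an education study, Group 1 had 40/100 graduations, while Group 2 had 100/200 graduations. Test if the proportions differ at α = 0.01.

p̂₁ = 0.4, p̂₂ = 0.5, pooled p̂ = 0.467. z = -1.637. Critical: ±2.576. Fail to reject H₀.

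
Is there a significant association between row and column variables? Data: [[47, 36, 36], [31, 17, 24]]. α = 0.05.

χ² = 0.988. df = 2, critical = 5.991. Fail to reject H₀. No evidence of dependence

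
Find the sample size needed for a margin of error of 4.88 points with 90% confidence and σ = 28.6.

n = (z*σ/E)² = (1.645×28.6/4.88)² = 92.9 → n = 93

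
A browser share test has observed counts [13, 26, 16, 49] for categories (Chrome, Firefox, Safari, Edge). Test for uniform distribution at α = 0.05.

Expected = 26 each. χ² = Σ(O-E)²/E = 30.692. df = 3, critical value = 7.815. Reject H₀.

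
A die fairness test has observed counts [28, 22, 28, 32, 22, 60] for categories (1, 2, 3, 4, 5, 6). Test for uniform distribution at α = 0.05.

Expected = 32 each. χ² = Σ(O-E)²/E = 31.75. df = 5, critical value = 11.07. Reject H₀.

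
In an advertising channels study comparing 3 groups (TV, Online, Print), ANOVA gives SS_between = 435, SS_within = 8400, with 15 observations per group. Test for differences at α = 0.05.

df_between = 2, df_within = 42. F = MS_between/MS_within = 217.5/200.0 = 1.087. F_crit ≈ 3.22. Fail to reject H₀.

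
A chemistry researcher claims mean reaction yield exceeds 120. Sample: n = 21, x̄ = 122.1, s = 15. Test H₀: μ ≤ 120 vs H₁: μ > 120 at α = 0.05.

t = (122.1 - 120)/(15/√21) = 0.642, df = 20. Critical t = 1.725. Fail to reject H₀.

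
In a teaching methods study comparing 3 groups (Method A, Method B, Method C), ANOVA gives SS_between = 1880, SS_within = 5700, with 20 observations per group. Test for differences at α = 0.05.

df_between = 2, df_within = 57. F = MS_between/MS_within = 940.0/100.0 = 9.4. F_crit ≈ 3.159. Reject H₀. At least one mean differs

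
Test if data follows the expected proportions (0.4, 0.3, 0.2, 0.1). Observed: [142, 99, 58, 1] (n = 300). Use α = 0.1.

Expected: [120.0, 90.0, 60.0, 30.0]. χ² = 33.033. df = 3, critical = 6.251. Reject H₀.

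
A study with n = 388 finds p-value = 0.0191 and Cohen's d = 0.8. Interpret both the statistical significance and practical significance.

Statistically significant (p = 0.0191 < 0.05). Cohen's d = 0.8 indicates a large effect size. Both statistical and practical significance should be considered.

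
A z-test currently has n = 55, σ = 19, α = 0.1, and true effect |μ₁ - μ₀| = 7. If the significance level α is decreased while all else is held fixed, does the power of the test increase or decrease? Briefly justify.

Power decreases: a smaller α raises the critical value, so less of the H₁ sampling distribution falls in the rejection region.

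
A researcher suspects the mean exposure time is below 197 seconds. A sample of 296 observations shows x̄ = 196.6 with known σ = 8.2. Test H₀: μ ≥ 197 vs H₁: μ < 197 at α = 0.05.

z = -0.839. Critical value: -1.645. Fail to reject H₀.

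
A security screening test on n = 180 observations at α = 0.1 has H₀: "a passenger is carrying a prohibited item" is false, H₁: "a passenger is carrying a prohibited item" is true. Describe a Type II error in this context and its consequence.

Type II error: failing to reject H₀ when it is false — concluding that a passenger is carrying a prohibited item is not supported when in fact it is. Consequence: letting a prohibited item through — security breach.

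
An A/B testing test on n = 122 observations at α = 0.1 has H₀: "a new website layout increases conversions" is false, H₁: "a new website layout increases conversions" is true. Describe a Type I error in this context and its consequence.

Type I error: rejecting H₀ when it is true — concluding that a new website layout increases conversions when in fact it is not. Consequence: rolling out a layout that doesn't actually help — wasted engineering effort.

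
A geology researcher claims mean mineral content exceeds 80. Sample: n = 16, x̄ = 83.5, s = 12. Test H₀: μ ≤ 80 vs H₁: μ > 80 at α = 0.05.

t = (83.5 - 80)/(12/√16) = 1.167, df = 15. Critical t = 1.753. Fail to reject H₀.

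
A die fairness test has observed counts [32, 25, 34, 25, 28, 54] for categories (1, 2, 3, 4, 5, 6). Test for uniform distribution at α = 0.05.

Expected = 33 each. χ² = Σ(O-E)²/E = 18.061. df = 5, critical value = 11.07. Reject H₀.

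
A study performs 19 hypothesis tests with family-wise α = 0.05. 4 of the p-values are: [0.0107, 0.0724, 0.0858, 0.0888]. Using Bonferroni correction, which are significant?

Bonferroni α = 0.05/19 = 0.00263. None of the given p-values are significant.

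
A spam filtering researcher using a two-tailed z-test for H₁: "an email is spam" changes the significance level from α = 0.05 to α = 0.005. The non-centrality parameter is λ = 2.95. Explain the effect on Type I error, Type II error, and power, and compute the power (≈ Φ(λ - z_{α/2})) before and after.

Decreasing α from 0.05 to 0.005:
• Type I error rate decreases (α is the Type I rate by definition).
• Critical value moves from z_{α/2} = 1.96 to 2.807, so power = Φ(λ - z_{α/2}) goes from Φ(2.95 - 1.96) = 0.839 to Φ(2.95 - 2.807) = 0.557.
• Type II error rate β = 1 - power therefore increases (0.161 → 0.443).
Appropriate when false positives are costly — here, a legitimate email is sent to the spam folder and the user misses it.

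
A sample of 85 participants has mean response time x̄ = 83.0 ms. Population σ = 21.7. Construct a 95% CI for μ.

CI = x̄ ± z*(σ/√n) = 83.0 ± 1.96(21.7/√85) = 83.0 ± 4.61 = (78.39, 87.61)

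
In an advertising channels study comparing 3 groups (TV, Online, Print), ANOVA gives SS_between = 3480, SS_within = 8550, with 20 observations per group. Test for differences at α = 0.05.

df_between = 2, df_within = 57. F = MS_between/MS_within = 1740.0/150.0 = 11.6. F_crit ≈ 3.159. Reject H₀. At least one mean differs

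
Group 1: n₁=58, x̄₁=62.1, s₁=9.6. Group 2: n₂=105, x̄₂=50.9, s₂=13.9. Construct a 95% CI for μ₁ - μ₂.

Difference = 11.2. SE = √(9.6²/58 + 13.9²/105) = 1.852. CI = (7.57, 14.83)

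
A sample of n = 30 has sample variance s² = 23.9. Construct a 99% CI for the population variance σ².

df = 29. χ²_{0.005} = 52.336, χ²_{0.995} = 13.121. CI for σ² = ((n-1)s²/χ²_{α/2}, (n-1)s²/χ²_{1-α/2}) = (29·23.9/52.336, 29·23.9/13.121) = (13.24, 52.82)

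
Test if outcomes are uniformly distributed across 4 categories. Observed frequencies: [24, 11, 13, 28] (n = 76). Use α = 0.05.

Expected = 19 each. χ² = Σ(O-E)²/E = 10.842. df = 3, critical value = 7.815. Reject H₀.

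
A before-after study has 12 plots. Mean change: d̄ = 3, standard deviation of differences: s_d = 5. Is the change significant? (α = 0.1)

t = d̄/(s_d/√n) = 3/(5/√12) = 2.078. df = 11, critical t = ±1.796. Reject H₀.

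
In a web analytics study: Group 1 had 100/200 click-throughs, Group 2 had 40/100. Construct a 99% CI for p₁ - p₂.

p̂₁ = 0.5, p̂₂ = 0.4. Difference = 0.1. CI = (-0.056, 0.256)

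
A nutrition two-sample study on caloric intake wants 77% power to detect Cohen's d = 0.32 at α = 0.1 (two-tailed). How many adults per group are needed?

z_{α/2} = 1.645, z_β = Φ⁻¹(0.77) = 0.739. For small effect (d = 0.32): n per group = 2(z_{α/2} + z_β)²/d² = 2(1.645 + 0.739)²/0.32² = 111.005 → 112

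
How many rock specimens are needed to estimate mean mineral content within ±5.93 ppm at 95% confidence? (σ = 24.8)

n = (z*σ/E)² = (1.96×24.8/5.93)² = 67.2 → n = 68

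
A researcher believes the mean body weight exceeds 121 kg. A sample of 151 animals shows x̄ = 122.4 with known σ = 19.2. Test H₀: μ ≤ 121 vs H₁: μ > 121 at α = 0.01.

z = 0.896. Critical value: 2.33. Fail to reject H₀.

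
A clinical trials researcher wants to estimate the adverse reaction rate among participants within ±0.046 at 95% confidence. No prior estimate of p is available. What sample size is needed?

Conservative approach: use p = 0.5 (maximizes p(1-p) = 0.25). n = z²(0.25)/E² = 1.96²×0.25/0.046² = 453.9 → n = 454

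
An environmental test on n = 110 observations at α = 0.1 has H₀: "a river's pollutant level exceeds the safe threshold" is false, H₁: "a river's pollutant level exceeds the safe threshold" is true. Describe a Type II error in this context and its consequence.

Type II error: failing to reject H₀ when it is false — concluding that a river's pollutant level exceeds the safe threshold is not supported when in fact it is. Consequence: allowing unsafe pollution to continue.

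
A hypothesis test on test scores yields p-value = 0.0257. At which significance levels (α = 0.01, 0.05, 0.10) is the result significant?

p = 0.0257. Significant at: α = 0.05, 0.1.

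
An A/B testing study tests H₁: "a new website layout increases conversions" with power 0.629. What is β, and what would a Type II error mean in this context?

β = 1 - power = 1 - 0.629 = 0.371. A Type II error is failing to reject H₀ when H₀ is false (false negative) — here, failing to conclude that a new website layout increases conversions when in fact it is true. Consequence: discarding a layout that would have improved conversions — lost revenue.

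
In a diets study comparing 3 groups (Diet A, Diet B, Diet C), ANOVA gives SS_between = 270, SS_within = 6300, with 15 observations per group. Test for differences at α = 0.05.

df_between = 2, df_within = 42. F = MS_between/MS_within = 135.0/150.0 = 0.9. F_crit ≈ 3.22. Fail to reject H₀.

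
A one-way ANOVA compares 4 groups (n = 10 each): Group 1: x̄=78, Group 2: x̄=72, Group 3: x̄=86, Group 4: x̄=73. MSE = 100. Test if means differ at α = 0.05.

Grand mean = 77.25. SS_between = 1227.5, MS_between = 409.17. F = 4.092, F_crit ≈ 2.866. Reject H₀.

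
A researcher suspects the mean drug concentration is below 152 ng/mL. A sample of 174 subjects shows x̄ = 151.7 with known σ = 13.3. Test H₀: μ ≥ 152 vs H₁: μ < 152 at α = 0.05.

z = -0.298. Critical value: -1.645. Fail to reject H₀.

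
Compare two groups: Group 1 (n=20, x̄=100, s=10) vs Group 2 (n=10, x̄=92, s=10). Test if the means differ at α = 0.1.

Pooled sp = 10.0. t = 2.066, df = 28. Critical t = ±1.701. Reject H₀.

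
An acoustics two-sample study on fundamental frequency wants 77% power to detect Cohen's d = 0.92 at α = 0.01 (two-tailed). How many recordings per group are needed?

z_{α/2} = 2.576, z_β = Φ⁻¹(0.77) = 0.739. For large effect (d = 0.92): n per group = 2(z_{α/2} + z_β)²/d² = 2(2.576 + 0.739)²/0.92² = 26.0 → 26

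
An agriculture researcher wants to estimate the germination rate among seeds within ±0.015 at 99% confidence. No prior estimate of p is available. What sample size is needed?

Conservative approach: use p = 0.5 (maximizes p(1-p) = 0.25). n = z²(0.25)/E² = 2.576²×0.25/0.015² = 7373.1 → n = 7374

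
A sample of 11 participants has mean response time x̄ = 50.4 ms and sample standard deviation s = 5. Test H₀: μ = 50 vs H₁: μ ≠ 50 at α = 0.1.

t = (x̄ - μ₀)/(s/√n) = (50.4 - 50)/(5/√11) = 0.265. df = 10, critical t = ±1.812. Fail to reject H₀.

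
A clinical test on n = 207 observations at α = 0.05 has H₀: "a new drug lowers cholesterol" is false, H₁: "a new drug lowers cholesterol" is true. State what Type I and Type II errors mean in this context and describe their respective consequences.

Type I (false positive): concluding that a new drug lowers cholesterol when it is not — approving an ineffective drug — patients take a useless medication and may skip effective alternatives. Type II (false negative): failing to conclude that a new drug lowers cholesterol when it is — shelving an effective drug — patients miss out on a treatment that would have helped. Which is costlier depends on domain priorities and is a judgement call rather than a statistical fact.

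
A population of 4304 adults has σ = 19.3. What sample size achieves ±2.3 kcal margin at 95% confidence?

Without FPC: n₀ = (1.96×19.3/2.3)² = 270.502. With FPC: n = n₀N/(n₀+N-1) = 254.6 → n = 255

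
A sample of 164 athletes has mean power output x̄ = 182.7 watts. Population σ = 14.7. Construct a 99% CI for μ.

CI = x̄ ± z*(σ/√n) = 182.7 ± 2.576(14.7/√164) = 182.7 ± 2.96 = (179.74, 185.66)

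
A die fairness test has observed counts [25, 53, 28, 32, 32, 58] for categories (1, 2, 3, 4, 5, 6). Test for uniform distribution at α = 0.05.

Expected = 38 each. χ² = Σ(O-E)²/E = 25.421. df = 5, critical value = 11.07. Reject H₀.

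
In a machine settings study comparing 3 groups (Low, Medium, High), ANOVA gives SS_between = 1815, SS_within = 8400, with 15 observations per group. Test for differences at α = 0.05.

df_between = 2, df_within = 42. F = MS_between/MS_within = 907.5/200.0 = 4.537. F_crit ≈ 3.22. Reject H₀. At least one mean differs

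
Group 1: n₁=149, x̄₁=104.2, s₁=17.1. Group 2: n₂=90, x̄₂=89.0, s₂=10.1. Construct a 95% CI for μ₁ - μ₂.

Difference = 15.2. SE = √(17.1²/149 + 10.1²/90) = 1.76. CI = (11.75, 18.65)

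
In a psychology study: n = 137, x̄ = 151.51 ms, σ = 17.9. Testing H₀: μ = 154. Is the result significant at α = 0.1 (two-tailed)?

z = (151.51 - 154)/(17.9/√137) = -1.628. Since |z| ≤ 1.645, not significant at α = 0.1.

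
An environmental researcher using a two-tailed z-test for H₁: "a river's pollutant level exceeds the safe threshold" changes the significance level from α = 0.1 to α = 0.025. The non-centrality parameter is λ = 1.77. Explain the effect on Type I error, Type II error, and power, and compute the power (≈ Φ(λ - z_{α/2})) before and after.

Decreasing α from 0.1 to 0.025:
• Type I error rate decreases (α is the Type I rate by definition).
• Critical value moves from z_{α/2} = 1.645 to 2.241, so power = Φ(λ - z_{α/2}) goes from Φ(1.77 - 1.645) = 0.55 to Φ(1.77 - 2.241) = 0.319.
• Type II error rate β = 1 - power therefore increases (0.45 → 0.681).
Appropriate when false positives are costly — here, shutting down a compliant factory unnecessarily.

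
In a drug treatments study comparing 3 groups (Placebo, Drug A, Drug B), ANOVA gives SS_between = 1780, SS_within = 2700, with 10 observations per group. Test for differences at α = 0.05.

df_between = 2, df_within = 27. F = MS_between/MS_within = 890.0/100.0 = 8.9. F_crit ≈ 3.354. Reject H₀. At least one mean differs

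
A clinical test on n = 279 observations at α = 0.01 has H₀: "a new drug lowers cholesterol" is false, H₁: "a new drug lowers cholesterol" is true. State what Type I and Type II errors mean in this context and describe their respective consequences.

Type I (false positive): concluding that a new drug lowers cholesterol when it is not — approving an ineffective drug — patients take a useless medication and may skip effective alternatives. Type II (false negative): failing to conclude that a new drug lowers cholesterol when it is — shelving an effective drug — patients miss out on a treatment that would have helped. Which is costlier depends on domain priorities and is a judgement call rather than a statistical fact.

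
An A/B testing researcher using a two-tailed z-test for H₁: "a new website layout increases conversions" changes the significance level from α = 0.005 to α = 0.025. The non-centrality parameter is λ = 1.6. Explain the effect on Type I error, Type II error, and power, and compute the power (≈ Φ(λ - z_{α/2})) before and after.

Increasing α from 0.005 to 0.025:
• Type I error rate increases (α is the Type I rate by definition).
• Critical value moves from z_{α/2} = 2.807 to 2.241, so power = Φ(λ - z_{α/2}) goes from Φ(1.6 - 2.807) = 0.114 to Φ(1.6 - 2.241) = 0.261.
• Type II error rate β = 1 - power therefore decreases (0.886 → 0.739).
Appropriate when false negatives are costly — here, discarding a layout that would have improved conversions — lost revenue.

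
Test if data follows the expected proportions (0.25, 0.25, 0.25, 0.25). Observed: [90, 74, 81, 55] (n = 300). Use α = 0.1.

Expected: [75.0, 75.0, 75.0, 75.0]. χ² = 8.827. df = 3, critical = 6.251. Reject H₀.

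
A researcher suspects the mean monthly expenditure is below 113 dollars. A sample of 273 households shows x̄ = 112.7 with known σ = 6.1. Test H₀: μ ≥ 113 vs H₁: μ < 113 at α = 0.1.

z = -0.813. Critical value: -1.28. Fail to reject H₀.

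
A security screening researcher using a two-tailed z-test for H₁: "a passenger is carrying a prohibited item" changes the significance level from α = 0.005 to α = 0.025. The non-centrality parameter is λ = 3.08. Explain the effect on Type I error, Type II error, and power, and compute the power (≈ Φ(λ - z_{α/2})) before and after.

Increasing α from 0.005 to 0.025:
• Type I error rate increases (α is the Type I rate by definition).
• Critical value moves from z_{α/2} = 2.807 to 2.241, so power = Φ(λ - z_{α/2}) goes from Φ(3.08 - 2.807) = 0.608 to Φ(3.08 - 2.241) = 0.799.
• Type II error rate β = 1 - power therefore decreases (0.392 → 0.201).
Appropriate when false negatives are costly — here, letting a prohibited item through — security breach.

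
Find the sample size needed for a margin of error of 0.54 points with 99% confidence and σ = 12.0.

n = (z*σ/E)² = (2.576×12.0/0.54)² = 3276.9 → n = 3277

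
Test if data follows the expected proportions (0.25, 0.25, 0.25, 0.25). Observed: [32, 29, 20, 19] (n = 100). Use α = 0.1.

Expected: [25.0, 25.0, 25.0, 25.0]. χ² = 5.04. df = 3, critical = 6.251. Fail to reject H₀.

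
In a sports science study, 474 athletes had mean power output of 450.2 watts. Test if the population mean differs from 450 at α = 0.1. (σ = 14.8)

z = (x̄ - μ₀)/(σ/√n) = (450.2 - 450)/(14.8/√474) = 0.294. Critical value: ±1.645. Since |0.294| ≤ 1.645, Fail to reject H₀.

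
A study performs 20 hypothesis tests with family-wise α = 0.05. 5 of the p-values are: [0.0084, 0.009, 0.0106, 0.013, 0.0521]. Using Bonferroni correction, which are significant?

Bonferroni α = 0.05/20 = 0.0025. None of the given p-values are significant.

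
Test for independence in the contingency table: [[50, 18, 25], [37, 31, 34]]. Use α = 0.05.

χ² = 6.363. df = 2, critical = 5.991. Reject H₀. Variables are dependent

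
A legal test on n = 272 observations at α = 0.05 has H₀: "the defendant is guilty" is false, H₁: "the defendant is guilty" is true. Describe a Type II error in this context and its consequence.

Type II error: failing to reject H₀ when it is false — concluding that the defendant is guilty is not supported when in fact it is. Consequence: acquitting a guilty person.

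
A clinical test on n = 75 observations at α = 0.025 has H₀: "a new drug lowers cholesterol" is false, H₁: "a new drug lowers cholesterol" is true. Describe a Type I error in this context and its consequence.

Type I error: rejecting H₀ when it is true — concluding that a new drug lowers cholesterol when in fact it is not. Consequence: approving an ineffective drug — patients take a useless medication and may skip effective alternatives.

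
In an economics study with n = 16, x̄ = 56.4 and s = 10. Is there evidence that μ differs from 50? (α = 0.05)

t = (x̄ - μ₀)/(s/√n) = (56.4 - 50)/(10/√16) = 2.56. df = 15, critical t = ±2.131. Reject H₀.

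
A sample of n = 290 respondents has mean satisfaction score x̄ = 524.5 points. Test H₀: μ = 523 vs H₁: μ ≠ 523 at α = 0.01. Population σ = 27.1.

z = (x̄ - μ₀)/(σ/√n) = (524.5 - 523)/(27.1/√290) = 0.943. Critical value: ±2.576. Since |0.943| ≤ 2.576, Fail to reject H₀.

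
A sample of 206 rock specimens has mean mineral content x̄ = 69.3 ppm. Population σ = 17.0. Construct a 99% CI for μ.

CI = x̄ ± z*(σ/√n) = 69.3 ± 2.576(17.0/√206) = 69.3 ± 3.05 = (66.25, 72.35)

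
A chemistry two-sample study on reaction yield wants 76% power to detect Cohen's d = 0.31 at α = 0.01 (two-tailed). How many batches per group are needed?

z_{α/2} = 2.576, z_β = Φ⁻¹(0.76) = 0.706. For small effect (d = 0.31): n per group = 2(z_{α/2} + z_β)²/d² = 2(2.576 + 0.706)²/0.31² = 224.2 → 225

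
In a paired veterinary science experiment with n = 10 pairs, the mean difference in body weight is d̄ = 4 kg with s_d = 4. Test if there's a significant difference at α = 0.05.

t = d̄/(s_d/√n) = 4/(4/√10) = 3.162. df = 9, critical t = ±2.262. Reject H₀.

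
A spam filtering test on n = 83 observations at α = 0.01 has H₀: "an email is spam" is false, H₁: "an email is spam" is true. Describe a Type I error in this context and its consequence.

Type I error: rejecting H₀ when it is true — concluding that an email is spam when in fact it is not. Consequence: a legitimate email is sent to the spam folder and the user misses it.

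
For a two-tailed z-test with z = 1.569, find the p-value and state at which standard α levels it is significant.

p = 2·P(Z > |1.569|) = 2·(1 - Φ(1.569)) ≈ 0.1166. Not significant at any standard level.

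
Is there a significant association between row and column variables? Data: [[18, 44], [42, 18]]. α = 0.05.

χ² = 20.476. df = 1, critical = 3.841. Reject H₀. Variables are dependent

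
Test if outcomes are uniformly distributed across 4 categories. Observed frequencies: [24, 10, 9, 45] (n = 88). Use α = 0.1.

Expected = 22 each. χ² = Σ(O-E)²/E = 38.455. df = 3, critical value = 6.251. Reject H₀.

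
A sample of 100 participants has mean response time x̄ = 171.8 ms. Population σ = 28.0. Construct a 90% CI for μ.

CI = x̄ ± z*(σ/√n) = 171.8 ± 1.645(28.0/√100) = 171.8 ± 4.61 = (167.19, 176.41)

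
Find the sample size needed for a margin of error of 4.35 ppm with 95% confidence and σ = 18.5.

n = (z*σ/E)² = (1.96×18.5/4.35)² = 69.5 → n = 70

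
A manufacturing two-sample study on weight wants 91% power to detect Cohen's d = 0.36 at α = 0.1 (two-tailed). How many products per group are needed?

z_{α/2} = 1.645, z_β = Φ⁻¹(0.91) = 1.341. For small effect (d = 0.36): n per group = 2(z_{α/2} + z_β)²/d² = 2(1.645 + 1.341)²/0.36² = 137.6 → 138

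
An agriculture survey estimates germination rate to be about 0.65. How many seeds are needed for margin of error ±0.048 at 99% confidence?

n = z²p(1-p)/E² = 2.576²×0.65×0.35/0.048² = 655.2 → n = 656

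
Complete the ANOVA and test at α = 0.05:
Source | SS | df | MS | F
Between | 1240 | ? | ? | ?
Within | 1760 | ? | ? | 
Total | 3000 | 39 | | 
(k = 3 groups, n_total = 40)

df_between = 2, df_within = 37. MS_between = 620.0, MS_within = 47.57. F = 13.034, F_crit ≈ 3.252. Reject H₀.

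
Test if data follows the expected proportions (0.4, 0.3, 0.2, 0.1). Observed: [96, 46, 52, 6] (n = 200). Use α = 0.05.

Expected: [80.0, 60.0, 40.0, 20.0]. χ² = 19.867. df = 3, critical = 7.815. Reject H₀.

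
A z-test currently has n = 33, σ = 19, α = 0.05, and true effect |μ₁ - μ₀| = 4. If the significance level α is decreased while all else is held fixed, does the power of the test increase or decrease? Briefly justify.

Power decreases: a smaller α raises the critical value, so less of the H₁ sampling distribution falls in the rejection region.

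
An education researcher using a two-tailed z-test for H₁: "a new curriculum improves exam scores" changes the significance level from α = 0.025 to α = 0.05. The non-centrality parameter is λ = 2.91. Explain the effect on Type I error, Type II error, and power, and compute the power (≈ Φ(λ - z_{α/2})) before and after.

Increasing α from 0.025 to 0.05:
• Type I error rate increases (α is the Type I rate by definition).
• Critical value moves from z_{α/2} = 2.241 to 1.96, so power = Φ(λ - z_{α/2}) goes from Φ(2.91 - 2.241) = 0.748 to Φ(2.91 - 1.96) = 0.829.
• Type II error rate β = 1 - power therefore decreases (0.252 → 0.171).
Appropriate when false negatives are costly — here, keeping the old curriculum when the new one would have helped students.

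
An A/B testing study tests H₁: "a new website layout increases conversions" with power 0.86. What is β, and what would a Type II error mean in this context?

β = 1 - power = 1 - 0.86 = 0.14. A Type II error is failing to reject H₀ when H₀ is false (false negative) — here, failing to conclude that a new website layout increases conversions when in fact it is true. Consequence: discarding a layout that would have improved conversions — lost revenue.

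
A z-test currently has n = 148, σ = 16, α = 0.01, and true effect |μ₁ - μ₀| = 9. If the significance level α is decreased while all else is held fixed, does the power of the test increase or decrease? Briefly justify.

Power decreases: a smaller α raises the critical value, so less of the H₁ sampling distribution falls in the rejection region.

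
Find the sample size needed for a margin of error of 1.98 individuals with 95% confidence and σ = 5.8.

n = (z*σ/E)² = (1.96×5.8/1.98)² = 33.0 → n = 33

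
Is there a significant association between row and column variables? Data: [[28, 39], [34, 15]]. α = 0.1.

χ² = 8.663. df = 1, critical = 2.706. Reject H₀. Variables are dependent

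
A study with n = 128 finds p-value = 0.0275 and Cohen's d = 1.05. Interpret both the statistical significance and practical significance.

Statistically significant (p = 0.0275 < 0.05). Cohen's d = 1.05 indicates a large effect size. Both statistical and practical significance should be considered.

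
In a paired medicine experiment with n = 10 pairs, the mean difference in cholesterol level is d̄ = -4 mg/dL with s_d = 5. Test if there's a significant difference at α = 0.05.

t = d̄/(s_d/√n) = -4/(5/√10) = -2.53. df = 9, critical t = ±2.262. Reject H₀.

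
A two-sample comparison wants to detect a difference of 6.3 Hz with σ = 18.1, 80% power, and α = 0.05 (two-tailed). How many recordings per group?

n per group = 2(z_α/2 + z_β)²σ²/d² = 2×(1.96 + 0.84)²×18.1²/6.3² = 129.4 → n = 130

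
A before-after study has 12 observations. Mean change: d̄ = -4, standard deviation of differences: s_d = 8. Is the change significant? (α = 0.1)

t = d̄/(s_d/√n) = -4/(8/√12) = -1.732. df = 11, critical t = ±1.796. Fail to reject H₀.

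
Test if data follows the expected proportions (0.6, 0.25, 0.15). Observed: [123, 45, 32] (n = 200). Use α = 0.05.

Expected: [120.0, 50.0, 30.0]. χ² = 0.708. df = 2, critical = 5.991. Fail to reject H₀.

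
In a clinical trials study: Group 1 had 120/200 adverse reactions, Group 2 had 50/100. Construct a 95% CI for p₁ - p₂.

p̂₁ = 0.6, p̂₂ = 0.5. Difference = 0.1. CI = (-0.019, 0.219)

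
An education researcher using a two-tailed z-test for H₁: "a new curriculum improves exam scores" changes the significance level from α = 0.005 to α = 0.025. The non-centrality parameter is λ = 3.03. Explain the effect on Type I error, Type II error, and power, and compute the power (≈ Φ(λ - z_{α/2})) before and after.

Increasing α from 0.005 to 0.025:
• Type I error rate increases (α is the Type I rate by definition).
• Critical value moves from z_{α/2} = 2.807 to 2.241, so power = Φ(λ - z_{α/2}) goes from Φ(3.03 - 2.807) = 0.588 to Φ(3.03 - 2.241) = 0.785.
• Type II error rate β = 1 - power therefore decreases (0.412 → 0.215).
Appropriate when false negatives are costly — here, keeping the old curriculum when the new one would have helped students.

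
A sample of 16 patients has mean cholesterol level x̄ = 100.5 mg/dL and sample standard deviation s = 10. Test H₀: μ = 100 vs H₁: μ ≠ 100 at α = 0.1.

t = (x̄ - μ₀)/(s/√n) = (100.5 - 100)/(10/√16) = 0.2. df = 15, critical t = ±1.753. Fail to reject H₀.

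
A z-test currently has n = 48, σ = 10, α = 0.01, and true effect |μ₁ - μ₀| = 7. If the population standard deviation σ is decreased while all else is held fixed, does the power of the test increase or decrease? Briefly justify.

Power increases: a smaller σ shrinks the standard error σ/√n, moving the sampling distribution under H₁ further from the critical value.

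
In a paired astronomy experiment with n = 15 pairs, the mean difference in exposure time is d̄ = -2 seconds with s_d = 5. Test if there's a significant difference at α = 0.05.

t = d̄/(s_d/√n) = -2/(5/√15) = -1.549. df = 14, critical t = ±2.145. Fail to reject H₀.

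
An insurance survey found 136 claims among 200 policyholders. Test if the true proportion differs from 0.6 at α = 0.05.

p̂ = 0.68, p₀ = 0.6. z = (p̂ - p₀)/√(p₀(1-p₀)/n) = 2.309. Critical: ±1.96. Reject H₀.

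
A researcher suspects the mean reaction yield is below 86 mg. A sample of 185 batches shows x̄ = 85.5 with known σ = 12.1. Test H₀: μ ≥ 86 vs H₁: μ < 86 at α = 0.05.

z = -0.562. Critical value: -1.645. Fail to reject H₀.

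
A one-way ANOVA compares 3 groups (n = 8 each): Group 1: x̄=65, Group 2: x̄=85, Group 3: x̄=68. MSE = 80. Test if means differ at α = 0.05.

Grand mean = 72.67. SS_between = 1861.33, MS_between = 930.67. F = 11.633, F_crit ≈ 3.467. Reject H₀.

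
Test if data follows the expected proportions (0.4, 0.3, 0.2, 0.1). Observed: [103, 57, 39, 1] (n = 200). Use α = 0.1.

Expected: [80.0, 60.0, 40.0, 20.0]. χ² = 24.838. df = 3, critical = 6.251. Reject H₀.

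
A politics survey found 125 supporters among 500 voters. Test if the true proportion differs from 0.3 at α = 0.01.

p̂ = 0.25, p₀ = 0.3. z = (p̂ - p₀)/√(p₀(1-p₀)/n) = -2.44. Critical: ±2.576. Fail to reject H₀.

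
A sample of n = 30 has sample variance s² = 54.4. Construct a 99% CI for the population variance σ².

df = 29. χ²_{0.005} = 52.336, χ²_{0.995} = 13.121. CI for σ² = ((n-1)s²/χ²_{α/2}, (n-1)s²/χ²_{1-α/2}) = (29·54.4/52.336, 29·54.4/13.121) = (30.14, 120.23)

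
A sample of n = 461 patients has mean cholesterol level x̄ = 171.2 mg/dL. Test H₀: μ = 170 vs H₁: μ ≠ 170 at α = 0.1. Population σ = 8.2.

z = (x̄ - μ₀)/(σ/√n) = (171.2 - 170)/(8.2/√461) = 3.142. Critical value: ±1.645. Since |3.142| > 1.645, Reject H₀.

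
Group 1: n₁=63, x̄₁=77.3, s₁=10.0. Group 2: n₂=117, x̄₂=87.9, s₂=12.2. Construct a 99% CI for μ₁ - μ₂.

Difference = -10.6. SE = √(10.0²/63 + 12.2²/117) = 1.691. CI = (-14.96, -6.24)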